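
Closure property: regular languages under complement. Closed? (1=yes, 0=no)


Regular languages are closed under:
- Union (DFA product construction)
- Intersection (DFA product construction)
- Complement (swap accept/reject states)
- Concatenation (NFA construction)
- Kleene star (NFA construction)
complement is in this list
Therefore: closed

1


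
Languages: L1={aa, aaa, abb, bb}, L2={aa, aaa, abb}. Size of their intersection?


L1 = {aa, aaa, abb, bb}
L2 = {aa, aaa, abb}
Checking each string in L1 against L2:
  'aa': in L2? Yes
  'aaa': in L2? Yes
  'abb': in L2? Yes
  'bb': in L2? No
Intersection = {aa, aaa, abb}
|L1 ∩ L2| = 3

3


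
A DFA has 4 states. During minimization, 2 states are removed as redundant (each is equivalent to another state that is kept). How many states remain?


Original DFA: 4 states
Redundant states removed: 2
Minimized states = original - removed
= 4 - 2
= 2

2


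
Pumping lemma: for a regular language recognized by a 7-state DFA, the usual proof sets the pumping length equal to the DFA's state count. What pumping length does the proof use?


Pumping lemma for regular languages (standard proof):
Take p = |Q|, the number of DFA states.
Any string of length >= |Q| passes through |Q|+1 states while reading its first |Q| symbols,
so by pigeonhole some state repeats, giving the loop that can be pumped.
Here |Q| = 7
Therefore the proof uses p = 7

7


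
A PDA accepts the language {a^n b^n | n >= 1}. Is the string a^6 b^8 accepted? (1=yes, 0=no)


Language requires equal numbers of a's and b's
PDA pushes for each 'a', pops for each 'b'
Number of a's = 6
Number of b's = 8
6 != 8 -> Reject

0


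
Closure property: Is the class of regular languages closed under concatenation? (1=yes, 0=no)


Regular languages are closed under all standard operations:
- Union: Yes (product construction)
- Intersection: Yes (product construction)
- Complement: Yes (swap accept/reject)
- Concatenation: Yes (NFA construction)
Operation: concatenation -> Closed

1


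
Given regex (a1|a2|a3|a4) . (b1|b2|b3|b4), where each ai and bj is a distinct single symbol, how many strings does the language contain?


First group: 4 alternatives
Second group: 4 alternatives
Concatenation: each choice from group 1 pairs with each from group 2
Total = 4 x 4 = 16

16


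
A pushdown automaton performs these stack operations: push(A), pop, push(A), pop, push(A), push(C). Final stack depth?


Tracing stack operations:
  push(A) -> stack = [A], depth=1
  pop -> removed A, stack = [], depth=0
  push(A) -> stack = [A], depth=1
  pop -> removed A, stack = [], depth=0
  push(A) -> stack = [A], depth=1
  push(C) -> stack = [A,C], depth=2
Final depth = 2

2


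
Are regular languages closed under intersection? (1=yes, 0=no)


Regular languages are closed under:
- Union (DFA product construction)
- Intersection (DFA product construction)
- Complement (swap accept/reject states)
- Concatenation (NFA construction)
- Kleene star (NFA construction)
intersection is in this list
Therefore: closed

1


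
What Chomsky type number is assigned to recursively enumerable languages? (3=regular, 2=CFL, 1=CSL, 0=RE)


Chomsky hierarchy levels:
  Type 3: Regular (DFA/NFA/regex)
  Type 2: Context-free (PDA)
  Type 1: Context-sensitive
  Type 0: Recursively enumerable (TM)
'recursively enumerable' corresponds to Type 0

0


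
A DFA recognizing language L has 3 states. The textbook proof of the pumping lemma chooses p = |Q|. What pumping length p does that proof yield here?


Pumping lemma for regular languages (standard proof):
Take p = |Q|, the number of DFA states.
Any string of length >= |Q| passes through |Q|+1 states while reading its first |Q| symbols,
so by pigeonhole some state repeats, giving the loop that can be pumped.
Here |Q| = 3
Therefore the proof uses p = 3

3


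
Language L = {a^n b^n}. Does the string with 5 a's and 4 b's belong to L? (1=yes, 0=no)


Language requires equal numbers of a's and b's
PDA pushes for each 'a', pops for each 'b'
Number of a's = 5
Number of b's = 4
5 != 4 -> Reject

0


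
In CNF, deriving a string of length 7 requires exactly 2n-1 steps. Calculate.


Chomsky Normal Form derivation:
String length n = 7
Each step either:
  - Splits a nonterminal into two (n-1 such steps)
  - Converts a nonterminal to terminal (n such steps)
Total = (n-1) + n = 2n - 1
= 2(7) - 1
= 14 - 1
= 13

13


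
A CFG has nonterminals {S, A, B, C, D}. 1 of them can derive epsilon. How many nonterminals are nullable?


Nonterminals: {S, A, B, C, D}
A nonterminal is nullable if it can derive epsilon
Counting nullable nonterminals: 1
Total nullable = 1

1


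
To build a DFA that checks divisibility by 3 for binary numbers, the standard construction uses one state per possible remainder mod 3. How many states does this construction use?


Divisibility by 3 is tracked via the remainder mod 3: 0, 1, ..., 2
The construction assigns one state to each remainder
Number of remainders = 3

3


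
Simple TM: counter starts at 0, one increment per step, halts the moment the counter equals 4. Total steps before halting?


Counter starts at 0. Counting sequence:
  Step 1: counter = 1
  Step 2: counter = 2
  Step 3: counter = 3
  Step 4: counter = 4
Counter reached 4 -> halt
Total steps = 4

4


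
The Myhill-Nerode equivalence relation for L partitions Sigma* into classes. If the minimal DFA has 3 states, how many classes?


Myhill-Nerode theorem:
Number of equivalence classes = number of states in minimal DFA
Minimal DFA states = 3
Therefore equivalence classes = 3

3


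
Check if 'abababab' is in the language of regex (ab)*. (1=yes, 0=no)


Pattern: (ab)*
String: 'abababab'
Pattern requires: zero or more repetitions of 'ab'
Pairs: ['ab', 'ab', 'ab', 'ab']
All pairs are 'ab'? Yes
Result: 1

1


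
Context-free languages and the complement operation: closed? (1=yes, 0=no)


CFL closure properties:
  Closed under: union, concatenation, Kleene star
  NOT closed under: intersection, complement
Operation 'complement' is in not-closed list -> No (not closed)

0


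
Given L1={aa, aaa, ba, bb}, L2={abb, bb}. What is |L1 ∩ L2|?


L1 = {aa, aaa, ba, bb}
L2 = {abb, bb}
Checking each string in L1 against L2:
  'aa': in L2? No
  'aaa': in L2? No
  'ba': in L2? No
  'bb': in L2? Yes
Intersection = {bb}
|L1 ∩ L2| = 1

1


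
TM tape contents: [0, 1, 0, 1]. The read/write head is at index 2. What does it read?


Tape: [0, 1, 0, 1]
Positions: 0 1 2 3
Values:    0 1 0 1
Head at position 2
tape[2] = 0

0


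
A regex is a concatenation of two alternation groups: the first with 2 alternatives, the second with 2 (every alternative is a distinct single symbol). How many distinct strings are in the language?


First group: 2 alternatives
Second group: 2 alternatives
Concatenation: each choice from group 1 pairs with each from group 2
Total = 2 x 2 = 4

4


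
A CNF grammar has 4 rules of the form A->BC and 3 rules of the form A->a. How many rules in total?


CNF allows two rule forms:
  A -> BC (binary): 4 rules
  A -> a (terminal): 3 rules
Total = 4 + 3 = 7

7


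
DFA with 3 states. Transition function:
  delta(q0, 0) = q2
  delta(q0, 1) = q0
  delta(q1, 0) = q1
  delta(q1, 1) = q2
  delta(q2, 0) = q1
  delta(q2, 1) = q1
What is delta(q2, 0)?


Looking up transition function:
delta(q2, 0) in the table
Row: q2, Column: 0
Result: q1

q1


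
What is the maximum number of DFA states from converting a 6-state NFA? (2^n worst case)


NFA has 6 states
Subset construction: each DFA state = subset of NFA states
Maximum subsets = 2^6
2^6 = 64

64


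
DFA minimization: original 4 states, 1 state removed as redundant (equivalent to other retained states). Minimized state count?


Original DFA: 4 states
Redundant states removed: 1
Minimized states = original - removed
= 4 - 1
= 3

3


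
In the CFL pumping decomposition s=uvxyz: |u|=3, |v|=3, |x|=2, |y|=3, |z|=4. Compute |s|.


|s| = |u| + |v| + |x| + |y| + |z|
= 3 + 3 + 2 + 3 + 4
= 6 + 2 + 7
= 8 + 7
= 15

15


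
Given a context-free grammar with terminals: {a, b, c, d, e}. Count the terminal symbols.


Terminal symbols: a, b, c, d, e
Counting each: a (#1), b (#2), c (#3), d (#4), e (#5)
Total = 5

5


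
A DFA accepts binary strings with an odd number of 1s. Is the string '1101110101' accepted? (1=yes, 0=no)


DFA has 2 states: q_even (start, accept=no) and q_odd
Processing string '1101110101' character by character:
  Position 0: read '1', 1-count=1 -> q_odd
  Position 1: read '1', 1-count=2 -> q_even
  Position 2: read '0', 1-count=2 -> q_even (no change)
  Position 3: read '1', 1-count=3 -> q_odd
  Position 4: read '1', 1-count=4 -> q_even
  Position 5: read '1', 1-count=5 -> q_odd
  Position 6: read '0', 1-count=5 -> q_odd (no change)
  Position 7: read '1', 1-count=6 -> q_even
  Position 8: read '0', 1-count=6 -> q_even (no change)
  Position 9: read '1', 1-count=7 -> q_odd
Final state: q_odd, total 1s = 7 (odd); the DFA requires an odd count -> accept

1


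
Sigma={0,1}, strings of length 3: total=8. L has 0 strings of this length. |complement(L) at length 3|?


Alphabet: {0,1}
String length: 3
Total strings of length 3 = 2^3 = 8
Strings in L = 0
Complement = total - |L|
= 8 - 0
= 8

8


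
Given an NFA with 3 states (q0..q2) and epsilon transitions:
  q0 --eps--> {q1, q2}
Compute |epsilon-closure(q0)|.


Starting from q0
Initialize closure = {q0}
Follow epsilon from q0 -> add q1
Follow epsilon from q0 -> add q2
Final closure: {q0, q1, q2}
Size = 3

3


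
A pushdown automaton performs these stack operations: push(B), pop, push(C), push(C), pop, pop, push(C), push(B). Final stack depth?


Tracing stack operations:
  push(B) -> stack = [B], depth=1
  pop -> removed B, stack = [], depth=0
  push(C) -> stack = [C], depth=1
  push(C) -> stack = [C,C], depth=2
  pop -> removed C, stack = [C], depth=1
  pop -> removed C, stack = [], depth=0
  push(C) -> stack = [C], depth=1
  push(B) -> stack = [C,B], depth=2
Final depth = 2

2


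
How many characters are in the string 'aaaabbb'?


String: 'aaaabbb'
Counting characters:
  'a' appears 4 time(s)
  'b' appears 3 time(s)
Total length = 4 + 3 = 7

7


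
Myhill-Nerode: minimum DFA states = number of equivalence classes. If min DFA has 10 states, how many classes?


Myhill-Nerode theorem:
Number of equivalence classes = number of states in minimal DFA
Minimal DFA states = 10
Therefore equivalence classes = 10

10


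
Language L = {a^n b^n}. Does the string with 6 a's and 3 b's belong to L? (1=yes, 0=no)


Language requires equal numbers of a's and b's
PDA pushes for each 'a', pops for each 'b'
Number of a's = 6
Number of b's = 3
6 != 3 -> Reject

0


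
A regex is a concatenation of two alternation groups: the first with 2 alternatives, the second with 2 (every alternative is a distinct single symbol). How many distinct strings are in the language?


First group: 2 alternatives
Second group: 2 alternatives
Concatenation: each choice from group 1 pairs with each from group 2
Total = 2 x 2 = 4

4


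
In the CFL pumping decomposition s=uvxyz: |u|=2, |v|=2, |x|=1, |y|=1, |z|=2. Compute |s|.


|s| = |u| + |v| + |x| + |y| + |z|
= 2 + 2 + 1 + 1 + 2
= 4 + 1 + 3
= 5 + 3
= 8

8


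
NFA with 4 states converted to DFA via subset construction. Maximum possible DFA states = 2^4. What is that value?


NFA has 4 states
Subset construction: each DFA state = subset of NFA states
Maximum subsets = 2^4
2^4 = 16

16


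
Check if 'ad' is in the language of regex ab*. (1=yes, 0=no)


Pattern: ab*
String: 'ad'
Pattern requires: exactly one 'a' followed by zero or more 'b's
First char is 'a' -> OK
Rest 'd': all b's? No
Result: 0

0


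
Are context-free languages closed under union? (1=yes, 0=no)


CFL closure properties:
  Closed under: union, concatenation, Kleene star
  NOT closed under: intersection, complement
Operation 'union' is in closed list -> Yes (closed)

1


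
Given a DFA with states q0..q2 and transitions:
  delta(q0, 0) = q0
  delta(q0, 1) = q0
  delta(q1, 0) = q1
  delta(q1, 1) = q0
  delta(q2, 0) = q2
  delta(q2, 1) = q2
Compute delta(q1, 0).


Looking up transition function:
delta(q1, 0) in the table
Row: q1, Column: 0
Result: q1

q1


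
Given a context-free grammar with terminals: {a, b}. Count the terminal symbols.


Terminal symbols: a, b
Counting each: a (#1), b (#2)
Total = 2

2


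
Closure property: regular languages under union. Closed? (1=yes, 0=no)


Regular languages are closed under:
- Union (DFA product construction)
- Intersection (DFA product construction)
- Complement (swap accept/reject states)
- Concatenation (NFA construction)
- Kleene star (NFA construction)
union is in this list
Therefore: closed

1


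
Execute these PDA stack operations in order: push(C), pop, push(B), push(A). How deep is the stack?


Tracing stack operations:
  push(C) -> stack = [C], depth=1
  pop -> removed C, stack = [], depth=0
  push(B) -> stack = [B], depth=1
  push(A) -> stack = [B,A], depth=2
Final depth = 2

2


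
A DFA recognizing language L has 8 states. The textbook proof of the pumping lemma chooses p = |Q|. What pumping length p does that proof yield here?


Pumping lemma for regular languages (standard proof):
Take p = |Q|, the number of DFA states.
Any string of length >= |Q| passes through |Q|+1 states while reading its first |Q| symbols,
so by pigeonhole some state repeats, giving the loop that can be pumped.
Here |Q| = 8
Therefore the proof uses p = 8

8


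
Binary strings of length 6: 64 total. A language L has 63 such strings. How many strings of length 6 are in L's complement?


Alphabet: {0,1}
String length: 6
Total strings of length 6 = 2^6 = 64
Strings in L = 63
Complement = total - |L|
= 64 - 63
= 1

1


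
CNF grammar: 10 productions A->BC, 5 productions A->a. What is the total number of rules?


CNF allows two rule forms:
  A -> BC (binary): 10 rules
  A -> a (terminal): 5 rules
Total = 10 + 5 = 15

15


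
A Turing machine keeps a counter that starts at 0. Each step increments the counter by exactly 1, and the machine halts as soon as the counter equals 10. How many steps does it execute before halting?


Counter starts at 0. Counting sequence:
  Step 1: counter = 1
  Step 2: counter = 2
  Step 3: counter = 3
  Step 4: counter = 4
  Step 5: counter = 5
  Step 6: counter = 6
  ...
  Step 10: counter = 10
Counter reached 10 -> halt
Total steps = 10

10


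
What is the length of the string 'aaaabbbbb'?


String: 'aaaabbbbb'
Counting characters:
  'a' appears 4 time(s)
  'b' appears 5 time(s)
Total length = 4 + 5 = 9

9


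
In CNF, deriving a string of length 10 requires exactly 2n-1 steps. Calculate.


Chomsky Normal Form derivation:
String length n = 10
Each step either:
  - Splits a nonterminal into two (n-1 such steps)
  - Converts a nonterminal to terminal (n such steps)
Total = (n-1) + n = 2n - 1
= 2(10) - 1
= 20 - 1
= 19

19


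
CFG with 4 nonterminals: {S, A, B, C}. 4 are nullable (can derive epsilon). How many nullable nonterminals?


Nonterminals: {S, A, B, C}
A nonterminal is nullable if it can derive epsilon
Counting nullable nonterminals: 4
Total nullable = 4

4


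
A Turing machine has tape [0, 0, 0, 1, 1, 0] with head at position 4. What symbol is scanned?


Tape: [0, 0, 0, 1, 1, 0]
Positions: 0 1 2 3 4 5
Values:    0 0 0 1 1 0
Head at position 4
tape[4] = 1

1


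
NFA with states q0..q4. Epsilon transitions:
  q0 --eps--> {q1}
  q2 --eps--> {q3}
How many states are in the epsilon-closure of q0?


Starting from q0
Initialize closure = {q0}
Follow epsilon from q0 -> add q1
Final closure: {q0, q1}
Size = 2

2


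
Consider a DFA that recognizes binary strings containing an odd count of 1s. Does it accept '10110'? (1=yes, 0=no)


DFA has 2 states: q_even (start, accept=no) and q_odd
Processing string '10110' character by character:
  Position 0: read '1', 1-count=1 -> q_odd
  Position 1: read '0', 1-count=1 -> q_odd (no change)
  Position 2: read '1', 1-count=2 -> q_even
  Position 3: read '1', 1-count=3 -> q_odd
  Position 4: read '0', 1-count=3 -> q_odd (no change)
Final state: q_odd, total 1s = 3 (odd); the DFA requires an odd count -> accept

1


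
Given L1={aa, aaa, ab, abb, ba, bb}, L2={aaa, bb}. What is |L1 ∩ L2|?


L1 = {aa, aaa, ab, abb, ba, bb}
L2 = {aaa, bb}
Checking each string in L1 against L2:
  'aa': in L2? No
  'aaa': in L2? Yes
  'ab': in L2? No
  'abb': in L2? No
  'ba': in L2? No
  'bb': in L2? Yes
Intersection = {aaa, bb}
|L1 ∩ L2| = 2

2


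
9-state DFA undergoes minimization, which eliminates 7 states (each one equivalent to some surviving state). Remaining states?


Original DFA: 9 states
Redundant states removed: 7
Minimized states = original - removed
= 9 - 7
= 2

2


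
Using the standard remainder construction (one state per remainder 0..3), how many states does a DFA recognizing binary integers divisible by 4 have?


Divisibility by 4 is tracked via the remainder mod 4: 0, 1, ..., 3
The construction assigns one state to each remainder
Number of remainders = 4

4


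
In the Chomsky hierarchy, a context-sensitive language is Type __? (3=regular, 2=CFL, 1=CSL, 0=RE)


Chomsky hierarchy levels:
  Type 3: Regular (DFA/NFA/regex)
  Type 2: Context-free (PDA)
  Type 1: Context-sensitive
  Type 0: Recursively enumerable (TM)
'context-sensitive' corresponds to Type 1

1


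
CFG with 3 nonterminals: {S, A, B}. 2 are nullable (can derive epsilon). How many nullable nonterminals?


Nonterminals: {S, A, B}
A nonterminal is nullable if it can derive epsilon
Counting nullable nonterminals: 2
Total nullable = 2

2


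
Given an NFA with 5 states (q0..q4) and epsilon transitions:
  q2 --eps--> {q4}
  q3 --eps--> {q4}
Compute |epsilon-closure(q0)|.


Starting from q0
Initialize closure = {q0}
q0 has no outgoing epsilon transitions -> nothing to add
Final closure: {q0}
Size = 1

1


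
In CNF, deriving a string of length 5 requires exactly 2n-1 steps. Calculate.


Chomsky Normal Form derivation:
String length n = 5
Each step either:
  - Splits a nonterminal into two (n-1 such steps)
  - Converts a nonterminal to terminal (n such steps)
Total = (n-1) + n = 2n - 1
= 2(5) - 1
= 10 - 1
= 9

9


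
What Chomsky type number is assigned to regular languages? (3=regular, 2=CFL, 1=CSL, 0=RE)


Chomsky hierarchy levels:
  Type 3: Regular (DFA/NFA/regex)
  Type 2: Context-free (PDA)
  Type 1: Context-sensitive
  Type 0: Recursively enumerable (TM)
'regular' corresponds to Type 3

3


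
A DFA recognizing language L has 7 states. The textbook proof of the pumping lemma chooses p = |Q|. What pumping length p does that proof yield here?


Pumping lemma for regular languages (standard proof):
Take p = |Q|, the number of DFA states.
Any string of length >= |Q| passes through |Q|+1 states while reading its first |Q| symbols,
so by pigeonhole some state repeats, giving the loop that can be pumped.
Here |Q| = 7
Therefore the proof uses p = 7

7


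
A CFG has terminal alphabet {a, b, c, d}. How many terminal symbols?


Terminal symbols: a, b, c, d
Counting each: a (#1), b (#2), c (#3), d (#4)
Total = 4

4


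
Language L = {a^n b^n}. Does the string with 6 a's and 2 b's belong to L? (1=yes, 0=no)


Language requires equal numbers of a's and b's
PDA pushes for each 'a', pops for each 'b'
Number of a's = 6
Number of b's = 2
6 != 2 -> Reject

0


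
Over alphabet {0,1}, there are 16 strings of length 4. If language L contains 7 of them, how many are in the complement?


Alphabet: {0,1}
String length: 4
Total strings of length 4 = 2^4 = 16
Strings in L = 7
Complement = total - |L|
= 16 - 7
= 9

9


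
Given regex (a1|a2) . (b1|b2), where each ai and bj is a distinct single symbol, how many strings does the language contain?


First group: 2 alternatives
Second group: 2 alternatives
Concatenation: each choice from group 1 pairs with each from group 2
Total = 2 x 2 = 4

4


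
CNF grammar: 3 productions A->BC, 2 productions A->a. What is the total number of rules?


CNF allows two rule forms:
  A -> BC (binary): 3 rules
  A -> a (terminal): 2 rules
Total = 3 + 2 = 5

5


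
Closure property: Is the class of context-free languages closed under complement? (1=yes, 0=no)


CFL closure properties:
  Closed under: union, concatenation, Kleene star
  NOT closed under: intersection, complement
Operation 'complement' is in not-closed list -> No (not closed)

0


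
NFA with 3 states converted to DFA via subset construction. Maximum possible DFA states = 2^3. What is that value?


NFA has 3 states
Subset construction: each DFA state = subset of NFA states
Maximum subsets = 2^3
2^3 = 8

8


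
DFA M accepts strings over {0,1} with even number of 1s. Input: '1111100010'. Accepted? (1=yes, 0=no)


DFA has 2 states: q_even (start, accept=yes) and q_odd
Processing string '1111100010' character by character:
  Position 0: read '1', 1-count=1 -> q_odd
  Position 1: read '1', 1-count=2 -> q_even
  Position 2: read '1', 1-count=3 -> q_odd
  Position 3: read '1', 1-count=4 -> q_even
  Position 4: read '1', 1-count=5 -> q_odd
  Position 5: read '0', 1-count=5 -> q_odd (no change)
  Position 6: read '0', 1-count=5 -> q_odd (no change)
  Position 7: read '0', 1-count=5 -> q_odd (no change)
  Position 8: read '1', 1-count=6 -> q_even
  Position 9: read '0', 1-count=6 -> q_even (no change)
Final state: q_even, total 1s = 6 (even); the DFA requires an even count -> accept

1


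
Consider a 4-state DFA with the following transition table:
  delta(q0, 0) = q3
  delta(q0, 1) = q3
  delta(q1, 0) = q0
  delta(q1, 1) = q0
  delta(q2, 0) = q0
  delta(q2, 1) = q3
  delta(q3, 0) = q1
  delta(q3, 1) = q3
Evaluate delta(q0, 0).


Looking up transition function:
delta(q0, 0) in the table
Row: q0, Column: 0
Result: q3

q3


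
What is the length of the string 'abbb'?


String: 'abbb'
Counting characters:
  'a' appears 1 time(s)
  'b' appears 3 time(s)
Total length = 1 + 3 = 4

4


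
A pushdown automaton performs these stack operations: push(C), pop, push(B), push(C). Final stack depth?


Tracing stack operations:
  push(C) -> stack = [C], depth=1
  pop -> removed C, stack = [], depth=0
  push(B) -> stack = [B], depth=1
  push(C) -> stack = [B,C], depth=2
Final depth = 2

2


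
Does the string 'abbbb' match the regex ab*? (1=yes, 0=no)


Pattern: ab*
String: 'abbbb'
Pattern requires: exactly one 'a' followed by zero or more 'b's
First char is 'a' -> OK
Rest 'bbbb': all b's? Yes
Result: 1

1


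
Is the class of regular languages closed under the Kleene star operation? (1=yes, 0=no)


Regular languages are closed under:
- Union (DFA product construction)
- Intersection (DFA product construction)
- Complement (swap accept/reject states)
- Concatenation (NFA construction)
- Kleene star (NFA construction)
Kleene star is in this list
Therefore: closed

1


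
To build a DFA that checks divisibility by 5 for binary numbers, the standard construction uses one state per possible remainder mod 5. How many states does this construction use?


Divisibility by 5 is tracked via the remainder mod 5: 0, 1, ..., 4
The construction assigns one state to each remainder
Number of remainders = 5

5


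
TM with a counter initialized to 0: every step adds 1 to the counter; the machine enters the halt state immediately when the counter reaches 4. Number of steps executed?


Counter starts at 0. Counting sequence:
  Step 1: counter = 1
  Step 2: counter = 2
  Step 3: counter = 3
  Step 4: counter = 4
Counter reached 4 -> halt
Total steps = 4

4


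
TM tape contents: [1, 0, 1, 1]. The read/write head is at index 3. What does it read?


Tape: [1, 0, 1, 1]
Positions: 0 1 2 3
Values:    1 0 1 1
Head at position 3
tape[3] = 1

1


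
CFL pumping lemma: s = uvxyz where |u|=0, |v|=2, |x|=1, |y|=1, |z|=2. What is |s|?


|s| = |u| + |v| + |x| + |y| + |z|
= 0 + 2 + 1 + 1 + 2
= 2 + 1 + 3
= 3 + 3
= 6

6


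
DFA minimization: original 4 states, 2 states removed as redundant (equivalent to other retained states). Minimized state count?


Original DFA: 4 states
Redundant states removed: 2
Minimized states = original - removed
= 4 - 2
= 2

2


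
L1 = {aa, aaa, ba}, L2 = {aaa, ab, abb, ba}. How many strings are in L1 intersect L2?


L1 = {aa, aaa, ba}
L2 = {aaa, ab, abb, ba}
Checking each string in L1 against L2:
  'aa': in L2? No
  'aaa': in L2? Yes
  'ba': in L2? Yes
Intersection = {aaa, ba}
|L1 ∩ L2| = 2

2


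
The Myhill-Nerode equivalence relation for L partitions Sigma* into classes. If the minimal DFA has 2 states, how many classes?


Myhill-Nerode theorem:
Number of equivalence classes = number of states in minimal DFA
Minimal DFA states = 2
Therefore equivalence classes = 2

2


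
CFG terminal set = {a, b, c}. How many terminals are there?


Terminal symbols: a, b, c
Counting each: a (#1), b (#2), c (#3)
Total = 3

3


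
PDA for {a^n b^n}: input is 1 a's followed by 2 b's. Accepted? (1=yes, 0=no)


Language requires equal numbers of a's and b's
PDA pushes for each 'a', pops for each 'b'
Number of a's = 1
Number of b's = 2
1 != 2 -> Reject

0


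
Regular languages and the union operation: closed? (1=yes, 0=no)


Regular languages are closed under all standard operations:
- Union: Yes (product construction)
- Intersection: Yes (product construction)
- Complement: Yes (swap accept/reject)
- Concatenation: Yes (NFA construction)
Operation: union -> Closed

1


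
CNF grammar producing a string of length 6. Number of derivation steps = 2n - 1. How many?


Chomsky Normal Form derivation:
String length n = 6
Each step either:
  - Splits a nonterminal into two (n-1 such steps)
  - Converts a nonterminal to terminal (n such steps)
Total = (n-1) + n = 2n - 1
= 2(6) - 1
= 12 - 1
= 11

11


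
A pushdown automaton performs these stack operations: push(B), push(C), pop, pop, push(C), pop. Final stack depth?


Tracing stack operations:
  push(B) -> stack = [B], depth=1
  push(C) -> stack = [B,C], depth=2
  pop -> removed C, stack = [B], depth=1
  pop -> removed B, stack = [], depth=0
  push(C) -> stack = [C], depth=1
  pop -> removed C, stack = [], depth=0
Final depth = 0

0


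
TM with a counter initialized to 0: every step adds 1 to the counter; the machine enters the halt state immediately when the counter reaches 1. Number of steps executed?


Counter starts at 0. Counting sequence:
  Step 1: counter = 1
Counter reached 1 -> halt
Total steps = 1

1


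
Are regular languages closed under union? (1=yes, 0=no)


Regular languages are closed under:
- Union (DFA product construction)
- Intersection (DFA product construction)
- Complement (swap accept/reject states)
- Concatenation (NFA construction)
- Kleene star (NFA construction)
union is in this list
Therefore: closed

1


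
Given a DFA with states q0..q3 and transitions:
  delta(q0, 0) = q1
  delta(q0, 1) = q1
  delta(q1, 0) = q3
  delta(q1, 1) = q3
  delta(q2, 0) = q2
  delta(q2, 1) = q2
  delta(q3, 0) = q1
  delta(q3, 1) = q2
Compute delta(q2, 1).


Looking up transition function:
delta(q2, 1) in the table
Row: q2, Column: 1
Result: q2

q2


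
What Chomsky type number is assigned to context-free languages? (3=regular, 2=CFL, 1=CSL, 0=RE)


Chomsky hierarchy levels:
  Type 3: Regular (DFA/NFA/regex)
  Type 2: Context-free (PDA)
  Type 1: Context-sensitive
  Type 0: Recursively enumerable (TM)
'context-free' corresponds to Type 2

2


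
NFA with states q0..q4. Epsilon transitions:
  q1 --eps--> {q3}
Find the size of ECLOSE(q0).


Starting from q0
Initialize closure = {q0}
q0 has no outgoing epsilon transitions -> nothing to add
Final closure: {q0}
Size = 1

1


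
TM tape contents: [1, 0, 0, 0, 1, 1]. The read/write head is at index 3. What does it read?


Tape: [1, 0, 0, 0, 1, 1]
Positions: 0 1 2 3 4 5
Values:    1 0 0 0 1 1
Head at position 3
tape[3] = 0

0


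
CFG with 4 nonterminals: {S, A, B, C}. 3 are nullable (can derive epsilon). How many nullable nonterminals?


Nonterminals: {S, A, B, C}
A nonterminal is nullable if it can derive epsilon
Counting nullable nonterminals: 3
Total nullable = 3

3


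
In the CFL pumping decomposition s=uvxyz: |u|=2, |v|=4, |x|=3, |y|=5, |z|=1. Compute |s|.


|s| = |u| + |v| + |x| + |y| + |z|
= 2 + 4 + 3 + 5 + 1
= 6 + 3 + 6
= 9 + 6
= 15

15


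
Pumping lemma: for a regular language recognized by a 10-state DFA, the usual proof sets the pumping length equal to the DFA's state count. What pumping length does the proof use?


Pumping lemma for regular languages (standard proof):
Take p = |Q|, the number of DFA states.
Any string of length >= |Q| passes through |Q|+1 states while reading its first |Q| symbols,
so by pigeonhole some state repeats, giving the loop that can be pumped.
Here |Q| = 10
Therefore the proof uses p = 10

10


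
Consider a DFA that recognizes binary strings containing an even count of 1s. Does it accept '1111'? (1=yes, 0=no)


DFA has 2 states: q_even (start, accept=yes) and q_odd
Processing string '1111' character by character:
  Position 0: read '1', 1-count=1 -> q_odd
  Position 1: read '1', 1-count=2 -> q_even
  Position 2: read '1', 1-count=3 -> q_odd
  Position 3: read '1', 1-count=4 -> q_even
Final state: q_even, total 1s = 4 (even); the DFA requires an even count -> accept

1


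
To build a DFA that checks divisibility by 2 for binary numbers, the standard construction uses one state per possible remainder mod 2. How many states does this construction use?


Divisibility by 2 is tracked via the remainder mod 2: 0, 1, ..., 1
The construction assigns one state to each remainder
Number of remainders = 2

2


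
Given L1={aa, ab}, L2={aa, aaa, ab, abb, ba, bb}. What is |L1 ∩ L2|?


L1 = {aa, ab}
L2 = {aa, aaa, ab, abb, ba, bb}
Checking each string in L1 against L2:
  'aa': in L2? Yes
  'ab': in L2? Yes
Intersection = {aa, ab}
|L1 ∩ L2| = 2

2


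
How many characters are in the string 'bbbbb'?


String: 'bbbbb'
Counting characters:
  'b' appears 5 time(s)
Total length = 0 + 5 = 5

5


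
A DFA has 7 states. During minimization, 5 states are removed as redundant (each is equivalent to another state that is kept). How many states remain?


Original DFA: 7 states
Redundant states removed: 5
Minimized states = original - removed
= 7 - 5
= 2

2


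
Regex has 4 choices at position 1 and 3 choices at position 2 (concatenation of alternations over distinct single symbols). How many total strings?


First group: 4 alternatives
Second group: 3 alternatives
Concatenation: each choice from group 1 pairs with each from group 2
Total = 4 x 3 = 12

12


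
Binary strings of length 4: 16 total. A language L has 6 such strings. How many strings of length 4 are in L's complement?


Alphabet: {0,1}
String length: 4
Total strings of length 4 = 2^4 = 16
Strings in L = 6
Complement = total - |L|
= 16 - 6
= 10

10


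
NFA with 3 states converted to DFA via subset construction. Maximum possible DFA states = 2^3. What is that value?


NFA has 3 states
Subset construction: each DFA state = subset of NFA states
Maximum subsets = 2^3
2^3 = 8

8


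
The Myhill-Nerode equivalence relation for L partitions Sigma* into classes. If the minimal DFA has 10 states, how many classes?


Myhill-Nerode theorem:
Number of equivalence classes = number of states in minimal DFA
Minimal DFA states = 10
Therefore equivalence classes = 10

10


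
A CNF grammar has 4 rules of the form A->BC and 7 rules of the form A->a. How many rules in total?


CNF allows two rule forms:
  A -> BC (binary): 4 rules
  A -> a (terminal): 7 rules
Total = 4 + 7 = 11

11


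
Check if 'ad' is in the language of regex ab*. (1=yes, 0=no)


Pattern: ab*
String: 'ad'
Pattern requires: exactly one 'a' followed by zero or more 'b's
First char is 'a' -> OK
Rest 'd': all b's? No
Result: 0

0


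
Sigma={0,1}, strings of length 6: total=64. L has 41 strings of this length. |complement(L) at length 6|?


Alphabet: {0,1}
String length: 6
Total strings of length 6 = 2^6 = 64
Strings in L = 41
Complement = total - |L|
= 64 - 41
= 23

23


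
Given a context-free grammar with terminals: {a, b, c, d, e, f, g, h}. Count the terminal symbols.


Terminal symbols: a, b, c, d, e, f, g, h
Counting each: a (#1), b (#2), c (#3), d (#4), e (#5), f (#6), g (#7), h (#8)
Total = 8

8


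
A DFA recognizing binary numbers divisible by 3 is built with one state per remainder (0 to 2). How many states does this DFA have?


Divisibility by 3 is tracked via the remainder mod 3: 0, 1, ..., 2
The construction assigns one state to each remainder
Number of remainders = 3

3


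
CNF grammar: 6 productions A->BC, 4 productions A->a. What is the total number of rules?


CNF allows two rule forms:
  A -> BC (binary): 6 rules
  A -> a (terminal): 4 rules
Total = 6 + 4 = 10

10


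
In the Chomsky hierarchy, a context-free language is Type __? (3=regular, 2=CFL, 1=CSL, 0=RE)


Chomsky hierarchy levels:
  Type 3: Regular (DFA/NFA/regex)
  Type 2: Context-free (PDA)
  Type 1: Context-sensitive
  Type 0: Recursively enumerable (TM)
'context-free' corresponds to Type 2

2


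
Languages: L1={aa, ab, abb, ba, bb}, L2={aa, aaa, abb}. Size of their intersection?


L1 = {aa, ab, abb, ba, bb}
L2 = {aa, aaa, abb}
Checking each string in L1 against L2:
  'aa': in L2? Yes
  'ab': in L2? No
  'abb': in L2? Yes
  'ba': in L2? No
  'bb': in L2? No
Intersection = {aa, abb}
|L1 ∩ L2| = 2

2


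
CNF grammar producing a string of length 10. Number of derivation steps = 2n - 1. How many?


Chomsky Normal Form derivation:
String length n = 10
Each step either:
  - Splits a nonterminal into two (n-1 such steps)
  - Converts a nonterminal to terminal (n such steps)
Total = (n-1) + n = 2n - 1
= 2(10) - 1
= 20 - 1
= 19

19


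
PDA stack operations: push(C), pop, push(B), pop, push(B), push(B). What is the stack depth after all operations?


Tracing stack operations:
  push(C) -> stack = [C], depth=1
  pop -> removed C, stack = [], depth=0
  push(B) -> stack = [B], depth=1
  pop -> removed B, stack = [], depth=0
  push(B) -> stack = [B], depth=1
  push(B) -> stack = [B,B], depth=2
Final depth = 2

2


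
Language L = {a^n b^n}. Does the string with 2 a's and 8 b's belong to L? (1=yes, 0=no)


Language requires equal numbers of a's and b's
PDA pushes for each 'a', pops for each 'b'
Number of a's = 2
Number of b's = 8
2 != 8 -> Reject

0


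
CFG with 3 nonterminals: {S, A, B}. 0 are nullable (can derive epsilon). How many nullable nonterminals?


Nonterminals: {S, A, B}
A nonterminal is nullable if it can derive epsilon
Counting nullable nonterminals: 0
Total nullable = 0

0


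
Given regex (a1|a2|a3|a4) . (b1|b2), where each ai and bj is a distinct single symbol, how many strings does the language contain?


First group: 4 alternatives
Second group: 2 alternatives
Concatenation: each choice from group 1 pairs with each from group 2
Total = 4 x 2 = 8

8


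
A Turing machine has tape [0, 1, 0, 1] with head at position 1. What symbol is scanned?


Tape: [0, 1, 0, 1]
Positions: 0 1 2 3
Values:    0 1 0 1
Head at position 1
tape[1] = 1

1


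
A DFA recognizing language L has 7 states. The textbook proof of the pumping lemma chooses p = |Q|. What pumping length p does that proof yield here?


Pumping lemma for regular languages (standard proof):
Take p = |Q|, the number of DFA states.
Any string of length >= |Q| passes through |Q|+1 states while reading its first |Q| symbols,
so by pigeonhole some state repeats, giving the loop that can be pumped.
Here |Q| = 7
Therefore the proof uses p = 7

7


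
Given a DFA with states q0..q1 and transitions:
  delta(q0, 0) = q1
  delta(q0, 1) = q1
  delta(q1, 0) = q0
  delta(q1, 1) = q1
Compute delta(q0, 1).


Looking up transition function:
delta(q0, 1) in the table
Row: q0, Column: 1
Result: q1

q1


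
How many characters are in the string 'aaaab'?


String: 'aaaab'
Counting characters:
  'a' appears 4 time(s)
  'b' appears 1 time(s)
Total length = 4 + 1 = 5

5


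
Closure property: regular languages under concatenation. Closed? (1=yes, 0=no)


Regular languages are closed under:
- Union (DFA product construction)
- Intersection (DFA product construction)
- Complement (swap accept/reject states)
- Concatenation (NFA construction)
- Kleene star (NFA construction)
concatenation is in this list
Therefore: closed

1


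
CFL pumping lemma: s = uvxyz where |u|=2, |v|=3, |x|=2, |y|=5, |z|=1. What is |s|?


|s| = |u| + |v| + |x| + |y| + |z|
= 2 + 3 + 2 + 5 + 1
= 5 + 2 + 6
= 7 + 6
= 13

13


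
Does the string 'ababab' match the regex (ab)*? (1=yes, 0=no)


Pattern: (ab)*
String: 'ababab'
Pattern requires: zero or more repetitions of 'ab'
Pairs: ['ab', 'ab', 'ab']
All pairs are 'ab'? Yes
Result: 1

1


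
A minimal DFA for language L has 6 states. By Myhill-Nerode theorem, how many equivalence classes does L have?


Myhill-Nerode theorem:
Number of equivalence classes = number of states in minimal DFA
Minimal DFA states = 6
Therefore equivalence classes = 6

6


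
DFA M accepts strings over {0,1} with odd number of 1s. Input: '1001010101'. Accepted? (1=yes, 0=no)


DFA has 2 states: q_even (start, accept=no) and q_odd
Processing string '1001010101' character by character:
  Position 0: read '1', 1-count=1 -> q_odd
  Position 1: read '0', 1-count=1 -> q_odd (no change)
  Position 2: read '0', 1-count=1 -> q_odd (no change)
  Position 3: read '1', 1-count=2 -> q_even
  Position 4: read '0', 1-count=2 -> q_even (no change)
  Position 5: read '1', 1-count=3 -> q_odd
  Position 6: read '0', 1-count=3 -> q_odd (no change)
  Position 7: read '1', 1-count=4 -> q_even
  Position 8: read '0', 1-count=4 -> q_even (no change)
  Position 9: read '1', 1-count=5 -> q_odd
Final state: q_odd, total 1s = 5 (odd); the DFA requires an odd count -> accept

1


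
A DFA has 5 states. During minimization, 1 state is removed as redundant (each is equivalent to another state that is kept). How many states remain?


Original DFA: 5 states
Redundant states removed: 1
Minimized states = original - removed
= 5 - 1
= 4

4


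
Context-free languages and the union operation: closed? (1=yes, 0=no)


CFL closure properties:
  Closed under: union, concatenation, Kleene star
  NOT closed under: intersection, complement
Operation 'union' is in closed list -> Yes (closed)

1


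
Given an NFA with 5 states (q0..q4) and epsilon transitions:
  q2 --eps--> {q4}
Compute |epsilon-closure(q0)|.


Starting from q0
Initialize closure = {q0}
q0 has no outgoing epsilon transitions -> nothing to add
Final closure: {q0}
Size = 1

1


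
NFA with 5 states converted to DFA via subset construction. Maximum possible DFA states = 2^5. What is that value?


NFA has 5 states
Subset construction: each DFA state = subset of NFA states
Maximum subsets = 2^5
2^5 = 32

32


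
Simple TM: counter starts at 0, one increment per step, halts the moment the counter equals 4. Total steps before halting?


Counter starts at 0. Counting sequence:
  Step 1: counter = 1
  Step 2: counter = 2
  Step 3: counter = 3
  Step 4: counter = 4
Counter reached 4 -> halt
Total steps = 4

4


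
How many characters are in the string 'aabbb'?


String: 'aabbb'
Counting characters:
  'a' appears 2 time(s)
  'b' appears 3 time(s)
Total length = 2 + 3 = 5

5


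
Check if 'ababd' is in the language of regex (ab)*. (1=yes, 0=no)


Pattern: (ab)*
String: 'ababd'
Pattern requires: zero or more repetitions of 'ab'
Length 5 is odd -> cannot be (ab)* -> no match
Result: 0

0


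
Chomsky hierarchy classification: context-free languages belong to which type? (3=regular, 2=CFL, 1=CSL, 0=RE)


Chomsky hierarchy levels:
  Type 3: Regular (DFA/NFA/regex)
  Type 2: Context-free (PDA)
  Type 1: Context-sensitive
  Type 0: Recursively enumerable (TM)
'context-free' corresponds to Type 2

2
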